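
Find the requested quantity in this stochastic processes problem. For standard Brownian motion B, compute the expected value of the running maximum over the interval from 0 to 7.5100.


E(max B(s)) = sqrt(2t/pi)
= sqrt(2*7.5100/pi)
= sqrt(4.7810)
= 2.1866

2.1866


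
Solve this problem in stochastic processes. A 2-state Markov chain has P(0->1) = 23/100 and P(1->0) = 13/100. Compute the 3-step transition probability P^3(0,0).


Computing P^3 by matrix multiplication.
P = [[0.7700, 0.2300], [0.1300, 0.8700]]
After raising P to the power 3:
P^3(0,0) = 0.5286

0.5286


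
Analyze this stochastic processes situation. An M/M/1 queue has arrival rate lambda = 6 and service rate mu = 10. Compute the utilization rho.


rho = lambda/mu
= 6/10
= 0.6000

0.6000


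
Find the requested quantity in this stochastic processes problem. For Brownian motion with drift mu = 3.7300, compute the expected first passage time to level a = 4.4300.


Expected first passage time = a/mu
= 4.4300/3.7300
= 1.1877

1.1877


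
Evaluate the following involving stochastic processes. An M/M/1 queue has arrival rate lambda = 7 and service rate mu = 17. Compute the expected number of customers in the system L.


rho = 7/17 = 0.4118
L = rho/(1-rho)
= 0.4118/0.5882
= 0.7000

0.7000


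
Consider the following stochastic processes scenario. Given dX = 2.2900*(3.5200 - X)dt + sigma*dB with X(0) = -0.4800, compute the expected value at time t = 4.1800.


E[X(t)] = mu + (X(0) - mu)*exp(-theta*t)
= 3.5200 + (-0.4800 - 3.5200)*exp(-2.2900*4.1800)
= 3.5200 + -4.0000 * 6.9638e-05
= 3.5197

3.5197


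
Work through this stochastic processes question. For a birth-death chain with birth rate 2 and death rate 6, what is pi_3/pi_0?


For birth-death process, pi_n/pi_0 = (lambda/mu)^n
= (2/6)^3
= 0.0370

0.0370


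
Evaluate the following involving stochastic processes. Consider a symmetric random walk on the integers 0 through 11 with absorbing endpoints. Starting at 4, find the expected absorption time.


For symmetric RW on 0,...,N with absorbing barriers, E(i) = i*(N-i)
E(4) = 4 * 7 = 28

28


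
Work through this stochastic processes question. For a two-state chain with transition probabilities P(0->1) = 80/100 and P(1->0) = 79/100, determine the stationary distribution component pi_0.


Stationary distribution: pi_0 = p10/(p01+p10), pi_1 = p01/(p01+p10)
p01 = 0.8000, p10 = 0.7900
pi_0 = 0.4969

0.4969


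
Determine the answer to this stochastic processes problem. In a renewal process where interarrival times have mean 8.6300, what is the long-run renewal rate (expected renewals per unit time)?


Long-run renewal rate = 1/E(X)
= 1/8.6300
= 0.1159

0.1159


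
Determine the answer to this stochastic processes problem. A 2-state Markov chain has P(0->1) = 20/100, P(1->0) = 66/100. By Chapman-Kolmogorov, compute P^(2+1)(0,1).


P^3 = P^2 * P^1
Computing via matrix multiplication of the transition matrix.
Entry (0,1) of P^3 = 0.2319

0.2319


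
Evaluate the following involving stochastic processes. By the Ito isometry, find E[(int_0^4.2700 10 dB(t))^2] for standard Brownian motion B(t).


By Ito isometry: E[(int f dB)^2] = int f^2 dt
= 10^2 * 4.2700
= 100 * 4.2700 = 427.0000

427.0000


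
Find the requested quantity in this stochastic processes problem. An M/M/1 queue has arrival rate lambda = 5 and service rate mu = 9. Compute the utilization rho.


rho = lambda/mu
= 5/9
= 0.5556

0.5556


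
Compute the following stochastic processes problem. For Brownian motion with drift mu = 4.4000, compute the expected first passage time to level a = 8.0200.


Expected first passage time = a/mu
= 8.0200/4.4000
= 1.8227

1.8227


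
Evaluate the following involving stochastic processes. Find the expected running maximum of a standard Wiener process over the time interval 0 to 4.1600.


E(max B(s)) = sqrt(2t/pi)
= sqrt(2*4.1600/pi)
= sqrt(2.6483)
= 1.6274

1.6274


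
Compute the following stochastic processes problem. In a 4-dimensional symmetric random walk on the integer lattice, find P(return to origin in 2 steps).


P(return in 2 steps) = P(reverse first step) = 1/(2d)
= 1/8
= 0.1250

0.1250


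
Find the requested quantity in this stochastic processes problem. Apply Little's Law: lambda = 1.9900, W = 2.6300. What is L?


Little's Law: L = lambda * W
= 1.9900 * 2.6300
= 5.2337

5.2337


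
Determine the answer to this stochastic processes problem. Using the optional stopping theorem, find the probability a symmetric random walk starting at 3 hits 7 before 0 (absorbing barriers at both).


By optional stopping theorem: E(M at tau) = M(0) = 3
P(hit 7)*7 + P(hit 0)*0 = 3
P(hit 7) = (3 - 0)/(7 - 0) = 3/7 = 0.4286

0.4286


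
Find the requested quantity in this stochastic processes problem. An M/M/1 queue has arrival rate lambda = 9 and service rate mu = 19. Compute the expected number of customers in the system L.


rho = 9/19 = 0.4737
L = rho/(1-rho)
= 0.4737/0.5263
= 0.9000

0.9000


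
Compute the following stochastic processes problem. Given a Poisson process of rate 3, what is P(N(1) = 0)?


P(N(t)=k) = (lambda*t)^k * exp(-lambda*t) / k!
lambda*t = 3
= 3^0 * exp(-3) / 0!
= 1 * 0.0498 / 1
= 0.0498

0.0498


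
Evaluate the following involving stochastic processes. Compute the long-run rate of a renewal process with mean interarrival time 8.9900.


Long-run renewal rate = 1/E(X)
= 1/8.9900
= 0.1112

0.1112


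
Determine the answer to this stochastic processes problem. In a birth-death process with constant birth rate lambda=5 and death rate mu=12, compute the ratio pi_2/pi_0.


For birth-death process, pi_n/pi_0 = (lambda/mu)^n
= (5/12)^2
= 0.1736

0.1736


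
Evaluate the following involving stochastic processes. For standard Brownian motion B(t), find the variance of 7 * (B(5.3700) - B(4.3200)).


Var(alpha*(B(t)-B(s))) = alpha^2 * (t-s)
= 7^2 * (5.3700 - 4.3200)
= 49 * 1.0500
= 51.4500

51.4500


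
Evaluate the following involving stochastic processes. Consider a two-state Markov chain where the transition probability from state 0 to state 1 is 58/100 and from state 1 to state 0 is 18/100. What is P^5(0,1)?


Computing P^5 by matrix multiplication.
P = [[0.4200, 0.5800], [0.1800, 0.8200]]
After raising P to the power 5:
P^5(0,1) = 0.7626

0.7626


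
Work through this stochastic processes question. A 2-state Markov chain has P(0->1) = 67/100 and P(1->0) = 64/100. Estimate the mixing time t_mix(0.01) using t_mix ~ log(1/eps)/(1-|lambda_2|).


lambda_2 = |1 - p01 - p10| = |1 - 0.6700 - 0.6400| = 0.3100
t_mix ~ log(1/eps)/(1 - |lambda_2|)
= log(100)/(1 - 0.3100) = 4.6052/0.6900
= 6.6742

6.6742


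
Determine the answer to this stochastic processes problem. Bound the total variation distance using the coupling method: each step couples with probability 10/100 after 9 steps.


TV distance bound <= (1-delta)^n
= (1 - 0.1000)^9
= 0.9000^9
= 0.3874

0.3874


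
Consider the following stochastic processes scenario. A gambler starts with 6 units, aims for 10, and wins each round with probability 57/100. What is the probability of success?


Gambler's ruin formula:
r = q/p = 0.4300/0.5700 = 0.7544
P(win) = (1 - r^i)/(1 - r^N)
= (1 - 0.7544^6)/(1 - 0.7544^10)
= 0.8675

0.8675


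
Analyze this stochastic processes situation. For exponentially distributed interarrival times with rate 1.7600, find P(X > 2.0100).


P(X > t) = exp(-lambda * t)
= exp(-1.7600 * 2.0100)
= exp(-3.5376) = 0.0291

0.0291


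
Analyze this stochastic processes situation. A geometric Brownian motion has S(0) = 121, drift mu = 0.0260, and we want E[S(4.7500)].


E[S(t)] = S(0) * exp(mu * t)
= 121 * exp(0.0260 * 4.7500)
= 121 * 1.1315
= 136.9055

136.9055


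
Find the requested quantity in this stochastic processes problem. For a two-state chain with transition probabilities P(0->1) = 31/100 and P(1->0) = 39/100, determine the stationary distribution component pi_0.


Stationary distribution: pi_0 = p10/(p01+p10), pi_1 = p01/(p01+p10)
p01 = 0.3100, p10 = 0.3900
pi_0 = 0.5571

0.5571


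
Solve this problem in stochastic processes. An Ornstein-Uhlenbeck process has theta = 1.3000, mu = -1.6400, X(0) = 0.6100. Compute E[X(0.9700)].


E[X(t)] = mu + (X(0) - mu)*exp(-theta*t)
= -1.6400 + (0.6100 - -1.6400)*exp(-1.3000*0.9700)
= -1.6400 + 2.2500 * 0.2834
= -1.0024

-1.0024


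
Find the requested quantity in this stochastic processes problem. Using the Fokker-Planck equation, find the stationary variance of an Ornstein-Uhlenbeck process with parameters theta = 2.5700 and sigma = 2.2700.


Stationary variance = sigma^2 / (2*theta)
= 2.2700^2 / (2*2.5700)
= 5.1529 / 5.1400
= 1.0025

1.0025


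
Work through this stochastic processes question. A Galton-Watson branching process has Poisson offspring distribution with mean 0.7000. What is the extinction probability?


Since mu = 0.7000 <= 1, extinction probability = 1.

1.0000


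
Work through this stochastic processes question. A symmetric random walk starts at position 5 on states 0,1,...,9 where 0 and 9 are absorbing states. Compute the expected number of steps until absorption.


For symmetric RW on 0,...,N with absorbing barriers, E(i) = i*(N-i)
E(5) = 5 * 4 = 20

20


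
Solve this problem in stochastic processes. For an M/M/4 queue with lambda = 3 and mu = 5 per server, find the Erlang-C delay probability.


a = lambda/mu = 0.6000
rho = a/c = 0.1500
Erlang-C formula applied:
C(c,a) = 0.0035

0.0035


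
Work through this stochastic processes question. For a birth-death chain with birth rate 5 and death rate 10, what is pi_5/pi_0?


For birth-death process, pi_n/pi_0 = (lambda/mu)^n
= (5/10)^5
= 0.0312

0.0312


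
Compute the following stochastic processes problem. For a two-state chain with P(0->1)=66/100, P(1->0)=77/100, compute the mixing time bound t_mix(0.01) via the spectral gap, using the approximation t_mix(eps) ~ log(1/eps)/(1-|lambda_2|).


lambda_2 = |1 - p01 - p10| = |1 - 0.6600 - 0.7700| = 0.4300
t_mix ~ log(1/eps)/(1 - |lambda_2|)
= log(100)/(1 - 0.4300) = 4.6052/0.5700
= 8.0792

8.0792


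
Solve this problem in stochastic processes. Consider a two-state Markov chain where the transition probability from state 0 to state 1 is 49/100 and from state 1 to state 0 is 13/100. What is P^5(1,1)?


Computing P^5 by matrix multiplication.
P = [[0.5100, 0.4900], [0.1300, 0.8700]]
After raising P to the power 5:
P^5(1,1) = 0.7920

0.7920


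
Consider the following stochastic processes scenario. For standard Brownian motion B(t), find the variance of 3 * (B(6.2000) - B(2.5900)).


Var(alpha*(B(t)-B(s))) = alpha^2 * (t-s)
= 3^2 * (6.2000 - 2.5900)
= 9 * 3.6100
= 32.4900

32.4900


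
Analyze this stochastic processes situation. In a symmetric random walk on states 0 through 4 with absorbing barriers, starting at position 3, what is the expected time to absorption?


For symmetric RW on 0,...,N with absorbing barriers, E(i) = i*(N-i)
E(3) = 3 * 1 = 3

3


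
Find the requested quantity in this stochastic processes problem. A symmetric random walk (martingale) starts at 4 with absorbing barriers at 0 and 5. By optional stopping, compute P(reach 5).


By optional stopping theorem: E(M at tau) = M(0) = 4
P(hit 5)*5 + P(hit 0)*0 = 4
P(hit 5) = (4 - 0)/(5 - 0) = 4/5 = 0.8000

0.8000


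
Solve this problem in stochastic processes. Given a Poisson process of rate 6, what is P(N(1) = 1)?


P(N(t)=k) = (lambda*t)^k * exp(-lambda*t) / k!
lambda*t = 6
= 6^1 * exp(-6) / 1!
= 6 * 0.0025 / 1
= 0.0149

0.0149


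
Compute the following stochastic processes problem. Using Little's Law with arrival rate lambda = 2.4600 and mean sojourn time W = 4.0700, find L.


Little's Law: L = lambda * W
= 2.4600 * 4.0700
= 10.0122

10.0122


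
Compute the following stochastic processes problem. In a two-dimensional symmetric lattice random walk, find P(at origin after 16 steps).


P = C(16,8)^2 / 4^16
= 12870^2 / 4294967296
= 165636900 / 4294967296
= 0.0386

0.0386


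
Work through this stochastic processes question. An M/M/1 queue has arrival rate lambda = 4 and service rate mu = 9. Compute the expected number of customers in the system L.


rho = 4/9 = 0.4444
L = rho/(1-rho)
= 0.4444/0.5556
= 0.8000

0.8000


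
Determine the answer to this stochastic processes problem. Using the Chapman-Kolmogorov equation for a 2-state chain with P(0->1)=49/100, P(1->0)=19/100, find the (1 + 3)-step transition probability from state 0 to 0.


P^4 = P^1 * P^3
Computing via matrix multiplication of the transition matrix.
Entry (0,0) of P^4 = 0.2870

0.2870


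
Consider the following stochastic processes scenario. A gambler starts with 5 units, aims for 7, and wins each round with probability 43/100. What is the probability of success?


Gambler's ruin formula:
r = q/p = 0.5700/0.4300 = 1.3256
P(win) = (1 - r^i)/(1 - r^N)
= (1 - 1.3256^5)/(1 - 1.3256^7)
= 0.4995

0.4995


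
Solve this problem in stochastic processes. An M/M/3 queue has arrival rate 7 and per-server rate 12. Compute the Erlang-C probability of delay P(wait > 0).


a = lambda/mu = 0.5833
rho = a/c = 0.1944
Erlang-C formula applied:
C(c,a) = 0.0229

0.0229


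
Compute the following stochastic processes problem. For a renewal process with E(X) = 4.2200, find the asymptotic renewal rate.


Long-run renewal rate = 1/E(X)
= 1/4.2200
= 0.2370

0.2370


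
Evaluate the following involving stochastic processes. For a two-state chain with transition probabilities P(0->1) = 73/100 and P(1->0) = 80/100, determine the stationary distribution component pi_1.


Stationary distribution: pi_0 = p10/(p01+p10), pi_1 = p01/(p01+p10)
p01 = 0.7300, p10 = 0.8000
pi_1 = 0.4771

0.4771


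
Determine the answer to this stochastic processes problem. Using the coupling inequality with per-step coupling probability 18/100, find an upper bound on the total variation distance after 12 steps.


TV distance bound <= (1-delta)^n
= (1 - 0.1800)^12
= 0.8200^12
= 0.0924

0.0924


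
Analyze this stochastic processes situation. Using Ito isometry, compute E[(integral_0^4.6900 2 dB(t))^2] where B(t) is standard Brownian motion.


By Ito isometry: E[(int f dB)^2] = int f^2 dt
= 2^2 * 4.6900
= 4 * 4.6900 = 18.7600

18.7600


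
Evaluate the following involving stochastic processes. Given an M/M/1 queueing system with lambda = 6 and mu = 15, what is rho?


rho = lambda/mu
= 6/15
= 0.4000

0.4000


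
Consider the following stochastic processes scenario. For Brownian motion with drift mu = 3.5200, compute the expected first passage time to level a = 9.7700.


Expected first passage time = a/mu
= 9.7700/3.5200
= 2.7756

2.7756


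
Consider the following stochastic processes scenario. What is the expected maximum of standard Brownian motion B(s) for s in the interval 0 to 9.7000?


E(max B(s)) = sqrt(2t/pi)
= sqrt(2*9.7000/pi)
= sqrt(6.1752)
= 2.4850

2.4850


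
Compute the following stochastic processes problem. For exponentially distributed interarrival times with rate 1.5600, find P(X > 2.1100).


P(X > t) = exp(-lambda * t)
= exp(-1.5600 * 2.1100)
= exp(-3.2916) = 0.0372

0.0372


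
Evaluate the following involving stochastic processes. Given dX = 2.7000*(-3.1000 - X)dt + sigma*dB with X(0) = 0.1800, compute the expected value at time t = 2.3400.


E[X(t)] = mu + (X(0) - mu)*exp(-theta*t)
= -3.1000 + (0.1800 - -3.1000)*exp(-2.7000*2.3400)
= -3.1000 + 3.2800 * 0.0018
= -3.0941

-3.0941


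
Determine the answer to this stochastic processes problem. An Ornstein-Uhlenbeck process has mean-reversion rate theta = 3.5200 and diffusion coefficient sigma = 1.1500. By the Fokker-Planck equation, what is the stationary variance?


Stationary variance = sigma^2 / (2*theta)
= 1.1500^2 / (2*3.5200)
= 1.3225 / 7.0400
= 0.1879

0.1879


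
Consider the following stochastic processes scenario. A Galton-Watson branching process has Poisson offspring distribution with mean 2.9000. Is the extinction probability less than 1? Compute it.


Since mu = 2.9000 > 1, extinction prob q < 1.
Solve s = exp(mu*(s-1)) iteratively.
q = 0.0668

0.0668


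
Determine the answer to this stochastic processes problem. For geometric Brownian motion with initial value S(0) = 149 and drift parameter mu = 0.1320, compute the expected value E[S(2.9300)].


E[S(t)] = S(0) * exp(mu * t)
= 149 * exp(0.1320 * 2.9300)
= 149 * 1.4722
= 219.3583

219.3583


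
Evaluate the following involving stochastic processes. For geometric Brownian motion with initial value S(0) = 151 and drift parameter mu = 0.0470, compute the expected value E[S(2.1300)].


E[S(t)] = S(0) * exp(mu * t)
= 151 * exp(0.0470 * 2.1300)
= 151 * 1.1053
= 166.8992

166.8992


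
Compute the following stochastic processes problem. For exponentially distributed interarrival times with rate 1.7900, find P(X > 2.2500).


P(X > t) = exp(-lambda * t)
= exp(-1.7900 * 2.2500)
= exp(-4.0275) = 0.0178

0.0178


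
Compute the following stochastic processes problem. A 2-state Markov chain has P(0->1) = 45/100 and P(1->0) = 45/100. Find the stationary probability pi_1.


Stationary distribution: pi_0 = p10/(p01+p10), pi_1 = p01/(p01+p10)
p01 = 0.4500, p10 = 0.4500
pi_1 = 0.5000

0.5000


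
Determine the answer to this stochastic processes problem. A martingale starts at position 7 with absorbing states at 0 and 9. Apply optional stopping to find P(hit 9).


By optional stopping theorem: E(M at tau) = M(0) = 7
P(hit 9)*9 + P(hit 0)*0 = 7
P(hit 9) = (7 - 0)/(9 - 0) = 7/9 = 0.7778

0.7778


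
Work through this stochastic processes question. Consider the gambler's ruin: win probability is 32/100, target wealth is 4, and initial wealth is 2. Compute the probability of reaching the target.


Gambler's ruin formula:
r = q/p = 0.6800/0.3200 = 2.1250
P(win) = (1 - r^i)/(1 - r^N)
= (1 - 2.1250^2)/(1 - 2.1250^4)
= 0.1813

0.1813


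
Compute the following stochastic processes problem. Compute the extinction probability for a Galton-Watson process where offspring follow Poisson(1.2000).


Since mu = 1.2000 > 1, extinction prob q < 1.
Solve s = exp(mu*(s-1)) iteratively.
q = 0.6863

0.6863


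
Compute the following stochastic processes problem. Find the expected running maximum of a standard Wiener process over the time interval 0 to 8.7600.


E(max B(s)) = sqrt(2t/pi)
= sqrt(2*8.7600/pi)
= sqrt(5.5768)
= 2.3615

2.3615


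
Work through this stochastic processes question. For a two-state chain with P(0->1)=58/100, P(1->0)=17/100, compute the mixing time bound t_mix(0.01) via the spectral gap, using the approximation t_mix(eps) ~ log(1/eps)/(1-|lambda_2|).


lambda_2 = |1 - p01 - p10| = |1 - 0.5800 - 0.1700| = 0.2500
t_mix ~ log(1/eps)/(1 - |lambda_2|)
= log(100)/(1 - 0.2500) = 4.6052/0.7500
= 6.1402

6.1402


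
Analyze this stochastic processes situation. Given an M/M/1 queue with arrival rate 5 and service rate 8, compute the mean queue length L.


rho = 5/8 = 0.6250
L = rho/(1-rho)
= 0.6250/0.3750
= 1.6667

1.6667


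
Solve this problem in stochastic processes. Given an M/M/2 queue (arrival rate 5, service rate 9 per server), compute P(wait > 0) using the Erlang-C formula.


a = lambda/mu = 0.5556
rho = a/c = 0.2778
Erlang-C formula applied:
C(c,a) = 0.1208

0.1208


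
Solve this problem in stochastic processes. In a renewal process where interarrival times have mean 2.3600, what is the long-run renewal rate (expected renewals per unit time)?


Long-run renewal rate = 1/E(X)
= 1/2.3600
= 0.4237

0.4237


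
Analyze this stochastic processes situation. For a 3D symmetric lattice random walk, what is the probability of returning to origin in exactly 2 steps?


P(return in 2 steps) = P(reverse first step) = 1/(2d)
= 1/6
= 0.1667

0.1667


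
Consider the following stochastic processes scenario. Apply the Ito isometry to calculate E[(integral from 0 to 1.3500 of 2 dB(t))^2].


By Ito isometry: E[(int f dB)^2] = int f^2 dt
= 2^2 * 1.3500
= 4 * 1.3500 = 5.4000

5.4000


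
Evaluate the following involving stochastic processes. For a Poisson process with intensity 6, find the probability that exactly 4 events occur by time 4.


P(N(t)=k) = (lambda*t)^k * exp(-lambda*t) / k!
lambda*t = 24
= 24^4 * exp(-24) / 4!
= 331776 * 3.7751e-11 / 24
= 5.2187e-07

5.2187e-07


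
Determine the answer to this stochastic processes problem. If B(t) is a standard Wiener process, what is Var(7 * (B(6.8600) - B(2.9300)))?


Var(alpha*(B(t)-B(s))) = alpha^2 * (t-s)
= 7^2 * (6.8600 - 2.9300)
= 49 * 3.9300
= 192.5700

192.5700


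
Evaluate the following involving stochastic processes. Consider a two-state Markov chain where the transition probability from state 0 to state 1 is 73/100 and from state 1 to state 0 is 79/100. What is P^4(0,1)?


Computing P^4 by matrix multiplication.
P = [[0.2700, 0.7300], [0.7900, 0.2100]]
After raising P to the power 4:
P^4(0,1) = 0.4451

0.4451


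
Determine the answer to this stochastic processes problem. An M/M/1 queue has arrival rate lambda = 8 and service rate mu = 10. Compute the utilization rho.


rho = lambda/mu
= 8/10
= 0.8000

0.8000


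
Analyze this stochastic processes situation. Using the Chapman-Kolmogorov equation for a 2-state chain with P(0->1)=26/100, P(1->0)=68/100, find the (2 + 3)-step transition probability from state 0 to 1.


P^5 = P^2 * P^3
Computing via matrix multiplication of the transition matrix.
Entry (0,1) of P^5 = 0.2766

0.2766


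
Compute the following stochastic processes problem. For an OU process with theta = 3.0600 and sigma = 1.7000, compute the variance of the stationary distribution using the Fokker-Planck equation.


Stationary variance = sigma^2 / (2*theta)
= 1.7000^2 / (2*3.0600)
= 2.8900 / 6.1200
= 0.4722

0.4722


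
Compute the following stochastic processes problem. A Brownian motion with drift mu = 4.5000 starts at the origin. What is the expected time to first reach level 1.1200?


Expected first passage time = a/mu
= 1.1200/4.5000
= 0.2489

0.2489


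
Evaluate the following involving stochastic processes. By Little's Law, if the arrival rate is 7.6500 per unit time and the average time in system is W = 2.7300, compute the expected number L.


Little's Law: L = lambda * W
= 7.6500 * 2.7300
= 20.8845

20.8845


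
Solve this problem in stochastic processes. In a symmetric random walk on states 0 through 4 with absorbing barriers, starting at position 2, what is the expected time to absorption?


For symmetric RW on 0,...,N with absorbing barriers, E(i) = i*(N-i)
E(2) = 2 * 2 = 4

4


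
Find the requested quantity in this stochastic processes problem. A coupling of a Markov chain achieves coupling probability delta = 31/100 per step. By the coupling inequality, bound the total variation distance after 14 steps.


TV distance bound <= (1-delta)^n
= (1 - 0.3100)^14
= 0.6900^14
= 0.0055

0.0055


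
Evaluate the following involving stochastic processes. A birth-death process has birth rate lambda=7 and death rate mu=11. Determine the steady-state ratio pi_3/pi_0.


For birth-death process, pi_n/pi_0 = (lambda/mu)^n
= (7/11)^3
= 0.2577

0.2577


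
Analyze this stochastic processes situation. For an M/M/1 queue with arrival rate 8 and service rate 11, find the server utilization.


rho = lambda/mu
= 8/11
= 0.7273

0.7273


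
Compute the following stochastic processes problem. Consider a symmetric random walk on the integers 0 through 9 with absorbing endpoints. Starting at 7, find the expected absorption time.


For symmetric RW on 0,...,N with absorbing barriers, E(i) = i*(N-i)
E(7) = 7 * 2 = 14

14


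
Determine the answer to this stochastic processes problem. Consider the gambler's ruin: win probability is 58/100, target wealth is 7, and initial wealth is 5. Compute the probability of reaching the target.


Gambler's ruin formula:
r = q/p = 0.4200/0.5800 = 0.7241
P(win) = (1 - r^i)/(1 - r^N)
= (1 - 0.7241^5)/(1 - 0.7241^7)
= 0.8943

0.8943


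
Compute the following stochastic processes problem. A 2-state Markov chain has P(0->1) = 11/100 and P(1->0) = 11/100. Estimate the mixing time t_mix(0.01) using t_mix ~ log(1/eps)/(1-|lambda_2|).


lambda_2 = |1 - p01 - p10| = |1 - 0.1100 - 0.1100| = 0.7800
t_mix ~ log(1/eps)/(1 - |lambda_2|)
= log(100)/(1 - 0.7800) = 4.6052/0.2200
= 20.9326

20.9326


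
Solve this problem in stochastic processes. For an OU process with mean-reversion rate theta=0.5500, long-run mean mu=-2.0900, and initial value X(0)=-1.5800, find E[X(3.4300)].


E[X(t)] = mu + (X(0) - mu)*exp(-theta*t)
= -2.0900 + (-1.5800 - -2.0900)*exp(-0.5500*3.4300)
= -2.0900 + 0.5100 * 0.1516
= -2.0127

-2.0127


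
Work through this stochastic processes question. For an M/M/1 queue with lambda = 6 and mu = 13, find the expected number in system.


rho = 6/13 = 0.4615
L = rho/(1-rho)
= 0.4615/0.5385
= 0.8571

0.8571


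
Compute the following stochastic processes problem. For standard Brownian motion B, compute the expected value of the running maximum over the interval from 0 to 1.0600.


E(max B(s)) = sqrt(2t/pi)
= sqrt(2*1.0600/pi)
= sqrt(0.6748)
= 0.8215

0.8215


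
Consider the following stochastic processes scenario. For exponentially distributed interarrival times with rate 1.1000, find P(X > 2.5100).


P(X > t) = exp(-lambda * t)
= exp(-1.1000 * 2.5100)
= exp(-2.7610) = 0.0632

0.0632


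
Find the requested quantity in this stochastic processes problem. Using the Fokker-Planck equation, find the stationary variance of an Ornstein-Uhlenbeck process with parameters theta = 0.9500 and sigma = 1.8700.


Stationary variance = sigma^2 / (2*theta)
= 1.8700^2 / (2*0.9500)
= 3.4969 / 1.9000
= 1.8405

1.8405


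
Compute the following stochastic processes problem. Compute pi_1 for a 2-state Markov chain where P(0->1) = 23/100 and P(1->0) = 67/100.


Stationary distribution: pi_0 = p10/(p01+p10), pi_1 = p01/(p01+p10)
p01 = 0.2300, p10 = 0.6700
pi_1 = 0.2556

0.2556


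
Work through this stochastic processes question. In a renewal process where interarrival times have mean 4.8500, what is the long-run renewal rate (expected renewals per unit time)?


Long-run renewal rate = 1/E(X)
= 1/4.8500
= 0.2062

0.2062


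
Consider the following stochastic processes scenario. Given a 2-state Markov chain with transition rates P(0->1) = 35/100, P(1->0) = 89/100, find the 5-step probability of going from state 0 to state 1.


Computing P^5 by matrix multiplication.
P = [[0.6500, 0.3500], [0.8900, 0.1100]]
After raising P to the power 5:
P^5(0,1) = 0.2825

0.2825


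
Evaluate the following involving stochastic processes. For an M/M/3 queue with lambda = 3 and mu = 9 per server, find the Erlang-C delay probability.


a = lambda/mu = 0.3333
rho = a/c = 0.1111
Erlang-C formula applied:
C(c,a) = 0.0050

0.0050


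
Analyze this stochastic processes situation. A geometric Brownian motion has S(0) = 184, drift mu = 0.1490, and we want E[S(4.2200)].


E[S(t)] = S(0) * exp(mu * t)
= 184 * exp(0.1490 * 4.2200)
= 184 * 1.8753
= 345.0591

345.0591


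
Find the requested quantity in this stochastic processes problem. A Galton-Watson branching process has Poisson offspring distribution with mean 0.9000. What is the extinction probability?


Since mu = 0.9000 <= 1, extinction probability = 1.

1.0000


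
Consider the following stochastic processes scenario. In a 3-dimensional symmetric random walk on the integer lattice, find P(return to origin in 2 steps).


P(return in 2 steps) = P(reverse first step) = 1/(2d)
= 1/6
= 0.1667

0.1667


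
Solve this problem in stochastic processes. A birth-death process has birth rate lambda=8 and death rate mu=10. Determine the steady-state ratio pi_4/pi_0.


For birth-death process, pi_n/pi_0 = (lambda/mu)^n
= (8/10)^4
= 0.4096

0.4096


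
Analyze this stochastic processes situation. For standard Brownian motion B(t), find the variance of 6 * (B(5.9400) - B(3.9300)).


Var(alpha*(B(t)-B(s))) = alpha^2 * (t-s)
= 6^2 * (5.9400 - 3.9300)
= 36 * 2.0100
= 72.3600

72.3600


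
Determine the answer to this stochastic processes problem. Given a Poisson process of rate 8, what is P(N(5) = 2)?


P(N(t)=k) = (lambda*t)^k * exp(-lambda*t) / k!
lambda*t = 40
= 40^2 * exp(-40) / 2!
= 1600 * 4.2484e-18 / 2
= 3.3987e-15

3.3987e-15


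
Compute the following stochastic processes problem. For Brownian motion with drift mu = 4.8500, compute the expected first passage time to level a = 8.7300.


Expected first passage time = a/mu
= 8.7300/4.8500
= 1.8000

1.8000


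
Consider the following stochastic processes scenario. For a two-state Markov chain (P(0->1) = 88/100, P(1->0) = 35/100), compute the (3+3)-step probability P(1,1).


P^6 = P^3 * P^3
Computing via matrix multiplication of the transition matrix.
Entry (1,1) of P^6 = 0.7155

0.7155


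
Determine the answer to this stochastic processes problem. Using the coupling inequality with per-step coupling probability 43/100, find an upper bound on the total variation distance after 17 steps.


TV distance bound <= (1-delta)^n
= (1 - 0.4300)^17
= 0.5700^17
= 7.0774e-05

7.0774e-05


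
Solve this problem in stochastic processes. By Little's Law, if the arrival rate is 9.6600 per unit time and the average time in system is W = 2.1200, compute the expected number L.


Little's Law: L = lambda * W
= 9.6600 * 2.1200
= 20.4792

20.4792


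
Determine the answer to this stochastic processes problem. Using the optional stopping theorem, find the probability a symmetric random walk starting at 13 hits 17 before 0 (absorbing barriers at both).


By optional stopping theorem: E(M at tau) = M(0) = 13
P(hit 17)*17 + P(hit 0)*0 = 13
P(hit 17) = (13 - 0)/(17 - 0) = 13/17 = 0.7647

0.7647


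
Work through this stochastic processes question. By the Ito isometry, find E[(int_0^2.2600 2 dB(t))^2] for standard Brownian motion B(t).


By Ito isometry: E[(int f dB)^2] = int f^2 dt
= 2^2 * 2.2600
= 4 * 2.2600 = 9.0400

9.0400


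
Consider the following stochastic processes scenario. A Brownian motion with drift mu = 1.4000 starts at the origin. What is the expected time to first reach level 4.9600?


Expected first passage time = a/mu
= 4.9600/1.4000
= 3.5429

3.5429


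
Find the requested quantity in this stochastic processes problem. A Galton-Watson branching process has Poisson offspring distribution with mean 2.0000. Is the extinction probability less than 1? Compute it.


Since mu = 2.0000 > 1, extinction prob q < 1.
Solve s = exp(mu*(s-1)) iteratively.
q = 0.2032

0.2032


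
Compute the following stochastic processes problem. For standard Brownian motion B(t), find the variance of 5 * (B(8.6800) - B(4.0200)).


Var(alpha*(B(t)-B(s))) = alpha^2 * (t-s)
= 5^2 * (8.6800 - 4.0200)
= 25 * 4.6600
= 116.5000

116.5000


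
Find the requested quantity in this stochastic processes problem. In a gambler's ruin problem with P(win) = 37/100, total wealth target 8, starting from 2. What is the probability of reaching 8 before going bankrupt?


Gambler's ruin formula:
r = q/p = 0.6300/0.3700 = 1.7027
P(win) = (1 - r^i)/(1 - r^N)
= (1 - 1.7027^2)/(1 - 1.7027^8)
= 0.0273

0.0273


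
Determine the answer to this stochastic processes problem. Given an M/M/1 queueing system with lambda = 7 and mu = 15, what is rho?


rho = lambda/mu
= 7/15
= 0.4667

0.4667


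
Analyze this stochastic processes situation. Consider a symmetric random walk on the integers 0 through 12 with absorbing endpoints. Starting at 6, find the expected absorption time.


For symmetric RW on 0,...,N with absorbing barriers, E(i) = i*(N-i)
E(6) = 6 * 6 = 36

36


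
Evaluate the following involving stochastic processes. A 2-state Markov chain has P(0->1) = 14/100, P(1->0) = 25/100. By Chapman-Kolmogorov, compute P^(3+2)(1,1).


P^5 = P^3 * P^2
Computing via matrix multiplication of the transition matrix.
Entry (1,1) of P^5 = 0.4131

0.4131


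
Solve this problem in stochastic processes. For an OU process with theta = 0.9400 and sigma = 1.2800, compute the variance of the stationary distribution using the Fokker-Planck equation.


Stationary variance = sigma^2 / (2*theta)
= 1.2800^2 / (2*0.9400)
= 1.6384 / 1.8800
= 0.8715

0.8715


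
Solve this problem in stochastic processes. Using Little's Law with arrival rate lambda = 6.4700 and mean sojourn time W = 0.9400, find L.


Little's Law: L = lambda * W
= 6.4700 * 0.9400
= 6.0818

6.0818


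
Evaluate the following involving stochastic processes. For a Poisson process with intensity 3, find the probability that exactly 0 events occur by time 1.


P(N(t)=k) = (lambda*t)^k * exp(-lambda*t) / k!
lambda*t = 3
= 3^0 * exp(-3) / 0!
= 1 * 0.0498 / 1
= 0.0498

0.0498


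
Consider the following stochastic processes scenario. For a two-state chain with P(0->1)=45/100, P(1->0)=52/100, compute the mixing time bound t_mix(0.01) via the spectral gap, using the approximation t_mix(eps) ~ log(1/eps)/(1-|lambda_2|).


lambda_2 = |1 - p01 - p10| = |1 - 0.4500 - 0.5200| = 0.0300
t_mix ~ log(1/eps)/(1 - |lambda_2|)
= log(100)/(1 - 0.0300) = 4.6052/0.9700
= 4.7476

4.7476


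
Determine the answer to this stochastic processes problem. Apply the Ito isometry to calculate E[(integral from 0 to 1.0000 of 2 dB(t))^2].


By Ito isometry: E[(int f dB)^2] = int f^2 dt
= 2^2 * 1.0000
= 4 * 1.0000 = 4.0000

4.0000


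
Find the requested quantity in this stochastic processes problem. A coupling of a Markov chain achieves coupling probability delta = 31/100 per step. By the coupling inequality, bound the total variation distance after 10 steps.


TV distance bound <= (1-delta)^n
= (1 - 0.3100)^10
= 0.6900^10
= 0.0245

0.0245


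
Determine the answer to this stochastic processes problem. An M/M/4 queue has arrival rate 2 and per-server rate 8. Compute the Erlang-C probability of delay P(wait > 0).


a = lambda/mu = 0.2500
rho = a/c = 0.0625
Erlang-C formula applied:
C(c,a) = 1.3521e-04

1.3521e-04


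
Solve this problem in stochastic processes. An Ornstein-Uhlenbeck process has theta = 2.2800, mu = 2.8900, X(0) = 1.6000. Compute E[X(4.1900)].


E[X(t)] = mu + (X(0) - mu)*exp(-theta*t)
= 2.8900 + (1.6000 - 2.8900)*exp(-2.2800*4.1900)
= 2.8900 + -1.2900 * 7.0974e-05
= 2.8899

2.8899


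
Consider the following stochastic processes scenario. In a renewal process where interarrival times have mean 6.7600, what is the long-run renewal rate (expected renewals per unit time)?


Long-run renewal rate = 1/E(X)
= 1/6.7600
= 0.1479

0.1479


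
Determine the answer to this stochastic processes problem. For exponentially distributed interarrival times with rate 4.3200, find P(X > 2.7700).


P(X > t) = exp(-lambda * t)
= exp(-4.3200 * 2.7700)
= exp(-11.9664) = 6.3542e-06

6.3542e-06


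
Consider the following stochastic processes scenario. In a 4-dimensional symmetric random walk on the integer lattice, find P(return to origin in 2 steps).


P(return in 2 steps) = P(reverse first step) = 1/(2d)
= 1/8
= 0.1250

0.1250


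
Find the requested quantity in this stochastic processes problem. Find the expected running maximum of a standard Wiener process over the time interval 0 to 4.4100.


E(max B(s)) = sqrt(2t/pi)
= sqrt(2*4.4100/pi)
= sqrt(2.8075)
= 1.6756

1.6756


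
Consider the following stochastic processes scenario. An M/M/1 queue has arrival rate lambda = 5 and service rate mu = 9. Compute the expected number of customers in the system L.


rho = 5/9 = 0.5556
L = rho/(1-rho)
= 0.5556/0.4444
= 1.2500

1.2500


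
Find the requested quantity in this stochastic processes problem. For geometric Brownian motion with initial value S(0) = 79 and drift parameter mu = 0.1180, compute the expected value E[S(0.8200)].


E[S(t)] = S(0) * exp(mu * t)
= 79 * exp(0.1180 * 0.8200)
= 79 * 1.1016
= 87.0261

87.0261


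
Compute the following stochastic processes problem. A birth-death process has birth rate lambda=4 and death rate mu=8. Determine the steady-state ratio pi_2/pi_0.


For birth-death process, pi_n/pi_0 = (lambda/mu)^n
= (4/8)^2
= 0.2500

0.2500


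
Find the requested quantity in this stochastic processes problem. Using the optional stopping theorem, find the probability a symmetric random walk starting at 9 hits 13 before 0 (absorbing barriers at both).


By optional stopping theorem: E(M at tau) = M(0) = 9
P(hit 13)*13 + P(hit 0)*0 = 9
P(hit 13) = (9 - 0)/(13 - 0) = 9/13 = 0.6923

0.6923


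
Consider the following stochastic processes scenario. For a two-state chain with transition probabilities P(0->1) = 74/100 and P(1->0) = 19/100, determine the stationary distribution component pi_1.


Stationary distribution: pi_0 = p10/(p01+p10), pi_1 = p01/(p01+p10)
p01 = 0.7400, p10 = 0.1900
pi_1 = 0.7957

0.7957


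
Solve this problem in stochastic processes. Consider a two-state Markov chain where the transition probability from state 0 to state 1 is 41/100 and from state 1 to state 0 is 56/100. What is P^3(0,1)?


Computing P^3 by matrix multiplication.
P = [[0.5900, 0.4100], [0.5600, 0.4400]]
After raising P to the power 3:
P^3(0,1) = 0.4227

0.4227


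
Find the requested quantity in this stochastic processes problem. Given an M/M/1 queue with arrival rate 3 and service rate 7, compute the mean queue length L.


rho = 3/7 = 0.4286
L = rho/(1-rho)
= 0.4286/0.5714
= 0.7500

0.7500


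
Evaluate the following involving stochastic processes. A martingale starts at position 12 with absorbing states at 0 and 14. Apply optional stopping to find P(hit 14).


By optional stopping theorem: E(M at tau) = M(0) = 12
P(hit 14)*14 + P(hit 0)*0 = 12
P(hit 14) = (12 - 0)/(14 - 0) = 6/7 = 0.8571

0.8571


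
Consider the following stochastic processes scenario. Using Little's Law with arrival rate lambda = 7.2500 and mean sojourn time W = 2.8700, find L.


Little's Law: L = lambda * W
= 7.2500 * 2.8700
= 20.8075

20.8075


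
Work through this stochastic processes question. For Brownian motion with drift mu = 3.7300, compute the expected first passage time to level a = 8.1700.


Expected first passage time = a/mu
= 8.1700/3.7300
= 2.1903

2.1903


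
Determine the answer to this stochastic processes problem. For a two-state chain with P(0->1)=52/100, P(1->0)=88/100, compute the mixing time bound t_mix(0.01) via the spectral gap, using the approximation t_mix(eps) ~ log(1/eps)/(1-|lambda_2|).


lambda_2 = |1 - p01 - p10| = |1 - 0.5200 - 0.8800| = 0.4000
t_mix ~ log(1/eps)/(1 - |lambda_2|)
= log(100)/(1 - 0.4000) = 4.6052/0.6000
= 7.6753

7.6753


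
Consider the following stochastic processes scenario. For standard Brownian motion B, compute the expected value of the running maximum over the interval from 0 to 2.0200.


E(max B(s)) = sqrt(2t/pi)
= sqrt(2*2.0200/pi)
= sqrt(1.2860)
= 1.1340

1.1340


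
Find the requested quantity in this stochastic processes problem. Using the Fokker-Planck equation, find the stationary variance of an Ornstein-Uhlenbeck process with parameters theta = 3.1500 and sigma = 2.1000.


Stationary variance = sigma^2 / (2*theta)
= 2.1000^2 / (2*3.1500)
= 4.4100 / 6.3000
= 0.7000

0.7000


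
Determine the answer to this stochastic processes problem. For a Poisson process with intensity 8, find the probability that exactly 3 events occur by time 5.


P(N(t)=k) = (lambda*t)^k * exp(-lambda*t) / k!
lambda*t = 40
= 40^3 * exp(-40) / 3!
= 64000 * 4.2484e-18 / 6
= 4.5316e-14

4.5316e-14


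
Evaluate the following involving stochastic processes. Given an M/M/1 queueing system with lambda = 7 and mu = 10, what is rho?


rho = lambda/mu
= 7/10
= 0.7000

0.7000


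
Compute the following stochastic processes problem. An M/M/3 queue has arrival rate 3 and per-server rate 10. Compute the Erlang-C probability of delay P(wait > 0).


a = lambda/mu = 0.3000
rho = a/c = 0.1000
Erlang-C formula applied:
C(c,a) = 0.0037

0.0037
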